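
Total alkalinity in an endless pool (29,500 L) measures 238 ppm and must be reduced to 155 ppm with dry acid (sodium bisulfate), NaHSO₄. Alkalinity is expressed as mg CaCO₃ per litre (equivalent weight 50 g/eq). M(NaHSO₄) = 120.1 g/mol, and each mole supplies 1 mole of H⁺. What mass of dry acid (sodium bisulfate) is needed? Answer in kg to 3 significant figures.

5.88 kg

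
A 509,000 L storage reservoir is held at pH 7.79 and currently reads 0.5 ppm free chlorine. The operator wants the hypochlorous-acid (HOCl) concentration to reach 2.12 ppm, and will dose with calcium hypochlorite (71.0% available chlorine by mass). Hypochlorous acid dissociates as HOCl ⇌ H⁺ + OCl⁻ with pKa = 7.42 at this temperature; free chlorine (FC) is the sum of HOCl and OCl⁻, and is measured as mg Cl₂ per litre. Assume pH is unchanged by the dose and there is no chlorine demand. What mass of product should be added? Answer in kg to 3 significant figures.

[OCl⁻]/[HOCl] = 10^(pH − pKa) = 10^(7.79 − 7.42) = 2.344; fraction as HOCl = 1/(1 + 2.344) = 0.299.
Free chlorine required for 2.12 ppm HOCl: 2.12 / 0.299 = 7.09 ppm.
FC to add: 7.09 − 0.5 = 6.59 mg/L as Cl₂.
Cl₂ equivalent: 6.59 mg/L × 509,000 L = 3354 g.
Product at 71.0% available Cl: 3354 / 0.71 = 4724 g.

4.72 kg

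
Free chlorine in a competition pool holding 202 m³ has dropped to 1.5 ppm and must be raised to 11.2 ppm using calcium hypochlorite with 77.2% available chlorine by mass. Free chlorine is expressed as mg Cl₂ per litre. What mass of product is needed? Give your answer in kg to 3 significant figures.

Volume: 202 m³ = 202,000 L.
Chlorine deficit: 11.2 − 1.5 = 9.7 ppm = 9.7 mg/L as Cl₂.
Cl₂ equivalent needed: 9.7 mg/L × 202,000 L = 1,959,000 mg = 1959 g.
Product at 77.2% available chlorine: 1959 / 0.772 = 2538 g.

2.54 kg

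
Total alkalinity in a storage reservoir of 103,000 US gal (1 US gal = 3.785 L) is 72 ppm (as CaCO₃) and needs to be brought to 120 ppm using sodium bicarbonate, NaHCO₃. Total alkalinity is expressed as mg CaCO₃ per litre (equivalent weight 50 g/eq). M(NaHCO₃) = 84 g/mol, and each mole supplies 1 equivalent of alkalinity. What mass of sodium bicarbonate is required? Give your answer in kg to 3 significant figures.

31.4 kg

Volume: 103,000 US gal × 3.785 L/gal = 389,855 L.
Alkalinity to add: (120 − 72) = 48 mg/L as CaCO₃ × 389,855 L = 18,710 g as CaCO₃.
Equivalents: 18,710 g ÷ 50 g/eq = 374.3 eq.
NaHCO₃ supplies 1 eq per mole → 374.3 mol.
Mass: 374.3 mol × 84 g/mol = 31,440 g.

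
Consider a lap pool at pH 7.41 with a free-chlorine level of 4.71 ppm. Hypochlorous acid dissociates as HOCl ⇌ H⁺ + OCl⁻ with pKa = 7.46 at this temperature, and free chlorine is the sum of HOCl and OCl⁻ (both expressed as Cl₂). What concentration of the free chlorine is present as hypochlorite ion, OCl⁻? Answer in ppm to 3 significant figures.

2.22 ppm

[OCl⁻]/[HOCl] = 10^(pH − pKa) = 10^(7.41 − 7.46) = 10^-0.05 = 0.8913.
Fraction as HOCl = 1 / (1 + 0.8913) = 0.5288.
OCl⁻ = (1 − 0.5288) × 4.71 ppm = 2.22 ppm.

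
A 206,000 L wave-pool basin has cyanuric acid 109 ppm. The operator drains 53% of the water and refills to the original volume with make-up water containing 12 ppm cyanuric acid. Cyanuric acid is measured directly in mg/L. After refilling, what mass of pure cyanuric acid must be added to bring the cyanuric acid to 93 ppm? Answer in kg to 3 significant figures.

7.29 kg

After draining 53% and refilling: 109 × 0.47 + 12 × 0.53 = 57.59 ppm.
Deficit to target: 93 − 57.59 = 35.41 mg/L.
Mass: 35.41 mg/L × 206,000 L = 7294 g cyanuric acid.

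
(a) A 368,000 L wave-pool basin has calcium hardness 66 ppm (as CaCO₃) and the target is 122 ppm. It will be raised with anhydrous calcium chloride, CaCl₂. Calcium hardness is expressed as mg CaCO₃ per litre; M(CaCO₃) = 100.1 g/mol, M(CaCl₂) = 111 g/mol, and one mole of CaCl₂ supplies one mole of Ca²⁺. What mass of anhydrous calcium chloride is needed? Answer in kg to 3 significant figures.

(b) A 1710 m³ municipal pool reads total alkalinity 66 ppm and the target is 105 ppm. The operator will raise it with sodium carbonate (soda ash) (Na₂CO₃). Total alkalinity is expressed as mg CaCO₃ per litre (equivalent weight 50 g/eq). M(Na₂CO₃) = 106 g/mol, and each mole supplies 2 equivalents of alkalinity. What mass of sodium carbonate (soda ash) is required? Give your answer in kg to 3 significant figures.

(a) Hardness to add: (122 − 66) = 56 mg/L as CaCO₃ × 368,000 L = 20,610 g as CaCO₃.
(a) Moles of Ca²⁺ (1 mol Ca²⁺ ≡ 1 mol CaCO₃): 20,610 / 100.1 g/mol = 205.9 mol.
(a) Mass of CaCl₂: 205.9 × 111 = 22,850 g.

(b) Volume: 1710 m³ = 1,710,000 L.
(b) Alkalinity to add: (105 − 66) = 39 mg/L as CaCO₃ × 1,710,000 L = 66,690 g as CaCO₃.
(b) Equivalents: 66,690 g ÷ 50 g/eq = 1334 eq.
(b) Each mole of Na₂CO₃ supplies 2 eq, so 1334 / 2 = 666.9 mol.
(b) Mass: 666.9 mol × 106 g/mol = 70,690 g.

(a) 22.9 kg; (b) 70.7 kg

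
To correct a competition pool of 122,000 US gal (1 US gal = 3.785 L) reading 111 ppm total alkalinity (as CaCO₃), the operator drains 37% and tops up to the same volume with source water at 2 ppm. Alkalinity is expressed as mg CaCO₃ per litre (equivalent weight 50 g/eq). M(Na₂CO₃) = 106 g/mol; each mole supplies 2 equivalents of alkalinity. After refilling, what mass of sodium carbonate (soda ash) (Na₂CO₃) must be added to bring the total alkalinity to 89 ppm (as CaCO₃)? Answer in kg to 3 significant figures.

8.97 kg

Volume: 122,000 US gal × 3.785 L/gal = 461,770 L.
After draining 37% and refilling: 111 × 0.63 + 2 × 0.37 = 70.67 ppm.
Deficit to target: 89 − 70.67 = 18.33 mg/L.
As CaCO₃: 18.33 mg/L × 461,770 L = 8464 g; ÷ 50 g/eq ÷ 2 = 84.64 mol Na₂CO₃.
Mass: 84.64 × 106 = 8972 g.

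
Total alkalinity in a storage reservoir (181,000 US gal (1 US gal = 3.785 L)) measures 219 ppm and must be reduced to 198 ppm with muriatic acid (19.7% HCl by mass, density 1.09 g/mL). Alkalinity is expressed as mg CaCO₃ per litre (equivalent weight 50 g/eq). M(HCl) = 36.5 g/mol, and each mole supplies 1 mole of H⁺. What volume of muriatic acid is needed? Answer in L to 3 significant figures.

Volume: 181,000 US gal × 3.785 L/gal = 685,085 L.
Alkalinity to neutralize: (219 − 198) = 21 mg/L as CaCO₃ × 685,085 L = 14,390 g as CaCO₃.
Equivalents of H⁺ required: 14,390 ÷ 50 g/eq = 287.7 eq = 287.7 mol HCl.
Mass of HCl: 287.7 × 36.5 = 10,500 g.
Mass of 19.7% solution: 10,500 / 0.197 = 53,310 g.
Volume: 53,310 g ÷ 1.09 g/mL = 48,910 mL.

48.9 L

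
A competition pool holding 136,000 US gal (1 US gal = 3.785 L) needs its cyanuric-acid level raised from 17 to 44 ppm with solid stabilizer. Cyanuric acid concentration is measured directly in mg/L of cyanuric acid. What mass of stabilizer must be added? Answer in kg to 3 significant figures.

13.9 kg

Volume: 136,000 US gal × 3.785 L/gal = 514,760 L.
CYA to add: (44 − 17) = 27 mg/L × 514,760 L = 13,900 g cyanuric acid.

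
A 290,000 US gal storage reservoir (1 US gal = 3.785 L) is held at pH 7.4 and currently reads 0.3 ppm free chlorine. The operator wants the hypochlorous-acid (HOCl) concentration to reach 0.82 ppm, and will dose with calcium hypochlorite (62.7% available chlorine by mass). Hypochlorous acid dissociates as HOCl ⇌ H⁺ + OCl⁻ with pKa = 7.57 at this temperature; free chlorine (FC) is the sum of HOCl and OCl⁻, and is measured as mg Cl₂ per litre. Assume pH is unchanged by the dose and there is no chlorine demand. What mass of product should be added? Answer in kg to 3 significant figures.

Volume: 290,000 US gal × 3.785 L/gal = 1,097,650 L.
[OCl⁻]/[HOCl] = 10^(pH − pKa) = 10^(7.4 − 7.57) = 0.6761; fraction as HOCl = 1/(1 + 0.6761) = 0.5966.
Free chlorine required for 0.82 ppm HOCl: 0.82 / 0.5966 = 1.374 ppm.
FC to add: 1.374 − 0.3 = 1.074 mg/L as Cl₂.
Cl₂ equivalent: 1.074 mg/L × 1,097,650 L = 1179 g.
Product at 62.7% available Cl: 1179 / 0.627 = 1881 g.

1.88 kg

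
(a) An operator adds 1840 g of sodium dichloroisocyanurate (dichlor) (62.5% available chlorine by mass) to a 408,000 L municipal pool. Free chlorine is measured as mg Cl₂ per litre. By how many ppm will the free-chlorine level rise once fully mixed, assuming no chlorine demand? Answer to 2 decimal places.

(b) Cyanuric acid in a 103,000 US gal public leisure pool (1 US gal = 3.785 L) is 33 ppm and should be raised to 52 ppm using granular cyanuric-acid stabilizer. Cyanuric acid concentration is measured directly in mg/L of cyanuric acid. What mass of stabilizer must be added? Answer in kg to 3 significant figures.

(a) Available chlorine delivered: 1840 g × 0.625 = 1150 g as Cl₂.
(a) Concentration rise: 1150 g / 408,000 L = 2.819 mg/L = 2.82 ppm.

(b) Volume: 103,000 US gal × 3.785 L/gal = 389,855 L.
(b) CYA to add: (52 − 33) = 19 mg/L × 389,855 L = 7407 g cyanuric acid.

(a) 2.82 ppm; (b) 7.41 kg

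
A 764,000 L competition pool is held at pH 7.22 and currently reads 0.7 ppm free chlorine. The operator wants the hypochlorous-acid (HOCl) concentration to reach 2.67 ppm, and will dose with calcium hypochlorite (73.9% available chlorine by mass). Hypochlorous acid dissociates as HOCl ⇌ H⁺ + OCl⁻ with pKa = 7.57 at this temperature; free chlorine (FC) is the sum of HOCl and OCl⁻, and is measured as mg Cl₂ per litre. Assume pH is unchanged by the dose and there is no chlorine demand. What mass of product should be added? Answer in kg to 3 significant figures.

[OCl⁻]/[HOCl] = 10^(pH − pKa) = 10^(7.22 − 7.57) = 0.4467; fraction as HOCl = 1/(1 + 0.4467) = 0.6912.
Free chlorine required for 2.67 ppm HOCl: 2.67 / 0.6912 = 3.863 ppm.
FC to add: 3.863 − 0.7 = 3.163 mg/L as Cl₂.
Cl₂ equivalent: 3.163 mg/L × 764,000 L = 2416 g.
Product at 73.9% available Cl: 2416 / 0.739 = 3270 g.

3.27 kg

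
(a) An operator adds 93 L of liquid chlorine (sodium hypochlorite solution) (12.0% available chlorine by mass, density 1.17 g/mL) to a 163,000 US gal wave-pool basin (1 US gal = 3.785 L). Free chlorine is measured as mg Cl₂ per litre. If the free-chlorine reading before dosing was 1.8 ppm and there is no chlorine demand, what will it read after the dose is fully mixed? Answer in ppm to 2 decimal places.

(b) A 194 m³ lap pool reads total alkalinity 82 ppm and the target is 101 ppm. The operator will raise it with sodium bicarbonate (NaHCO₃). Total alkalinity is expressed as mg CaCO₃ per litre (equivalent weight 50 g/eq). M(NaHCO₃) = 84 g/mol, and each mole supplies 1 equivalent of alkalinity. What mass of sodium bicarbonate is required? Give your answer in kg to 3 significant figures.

(a) Volume: 163,000 US gal × 3.785 L/gal = 616,955 L.
(a) Mass of solution: 93 L × 1000 mL/L × 1.17 g/mL = 108,800 g.
(a) Available chlorine delivered: 108,800 g × 0.12 = 13,060 g as Cl₂.
(a) Concentration rise: 13,060 g / 616,955 L = 21.16 mg/L = 21.16 ppm.
(a) Final FC: 1.8 + 21.16 = 22.96 ppm.

(b) Volume: 194 m³ = 194,000 L.
(b) Alkalinity to add: (101 − 82) = 19 mg/L as CaCO₃ × 194,000 L = 3686 g as CaCO₃.
(b) Equivalents: 3686 g ÷ 50 g/eq = 73.72 eq.
(b) NaHCO₃ supplies 1 eq per mole → 73.72 mol.
(b) Mass: 73.72 mol × 84 g/mol = 6192 g.

(a) 22.96 ppm; (b) 6.19 kg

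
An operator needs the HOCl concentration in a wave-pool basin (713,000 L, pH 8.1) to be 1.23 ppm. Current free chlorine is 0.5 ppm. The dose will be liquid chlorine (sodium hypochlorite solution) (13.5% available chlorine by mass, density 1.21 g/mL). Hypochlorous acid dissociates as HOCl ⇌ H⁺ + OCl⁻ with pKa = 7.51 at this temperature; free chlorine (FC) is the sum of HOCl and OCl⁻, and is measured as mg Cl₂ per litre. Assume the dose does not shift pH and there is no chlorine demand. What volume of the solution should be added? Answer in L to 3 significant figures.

24.1 L

[OCl⁻]/[HOCl] = 10^(pH − pKa) = 10^(8.1 − 7.51) = 3.89; fraction as HOCl = 1/(1 + 3.89) = 0.2045.
Free chlorine required for 1.23 ppm HOCl: 1.23 / 0.2045 = 6.015 ppm.
FC to add: 6.015 − 0.5 = 5.515 mg/L as Cl₂.
Cl₂ equivalent: 5.515 mg/L × 713,000 L = 3932 g.
Product at 13.5% available Cl: 3932 / 0.135 = 29,130 g.
Volume: 29,130 g ÷ 1.21 g/mL = 24,070 mL.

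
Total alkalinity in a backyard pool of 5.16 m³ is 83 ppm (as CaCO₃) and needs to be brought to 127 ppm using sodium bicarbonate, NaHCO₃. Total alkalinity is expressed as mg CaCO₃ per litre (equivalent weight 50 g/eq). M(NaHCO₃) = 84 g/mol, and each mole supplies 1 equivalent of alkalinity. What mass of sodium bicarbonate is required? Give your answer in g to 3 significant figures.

Volume: 5.16 m³ = 5,160 L.
Alkalinity to add: (127 − 83) = 44 mg/L as CaCO₃ × 5,160 L = 227 g as CaCO₃.
Equivalents: 227 g ÷ 50 g/eq = 4.541 eq.
NaHCO₃ supplies 1 eq per mole → 4.541 mol.
Mass: 4.541 mol × 84 g/mol = 381.4 g.

381 g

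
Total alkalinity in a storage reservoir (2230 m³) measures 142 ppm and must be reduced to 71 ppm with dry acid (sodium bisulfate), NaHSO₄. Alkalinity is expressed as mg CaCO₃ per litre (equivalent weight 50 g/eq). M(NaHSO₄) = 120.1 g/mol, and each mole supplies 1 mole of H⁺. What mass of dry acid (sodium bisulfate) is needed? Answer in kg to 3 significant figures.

Volume: 2230 m³ = 2,230,000 L.
Alkalinity to neutralize: (142 − 71) = 71 mg/L as CaCO₃ × 2,230,000 L = 158,300 g as CaCO₃.
Equivalents of H⁺ required: 158,300 ÷ 50 g/eq = 3167 eq = 3167 mol NaHSO₄.
Mass of NaHSO₄: 3167 × 120.1 = 380,300 g.

380 kg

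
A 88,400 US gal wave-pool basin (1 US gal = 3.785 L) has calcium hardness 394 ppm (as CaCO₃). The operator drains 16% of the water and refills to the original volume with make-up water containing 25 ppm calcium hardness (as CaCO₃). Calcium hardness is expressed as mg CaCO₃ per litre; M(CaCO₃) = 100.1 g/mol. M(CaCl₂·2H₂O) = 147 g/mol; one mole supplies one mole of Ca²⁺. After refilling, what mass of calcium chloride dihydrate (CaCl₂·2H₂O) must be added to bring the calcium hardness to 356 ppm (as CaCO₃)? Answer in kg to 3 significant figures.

10.3 kg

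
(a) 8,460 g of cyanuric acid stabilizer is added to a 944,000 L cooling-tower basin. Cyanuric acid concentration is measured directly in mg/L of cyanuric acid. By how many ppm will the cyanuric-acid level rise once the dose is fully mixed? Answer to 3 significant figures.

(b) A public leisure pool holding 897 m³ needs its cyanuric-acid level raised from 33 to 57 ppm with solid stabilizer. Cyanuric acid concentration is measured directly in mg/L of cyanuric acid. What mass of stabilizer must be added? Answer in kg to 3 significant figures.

(a) Rise: 8,460 g / 944,000 L × 1000 = 8.962 mg/L.

(b) Volume: 897 m³ = 897,000 L.
(b) CYA to add: (57 − 33) = 24 mg/L × 897,000 L = 21,530 g cyanuric acid.

(a) 8.96 ppm; (b) 21.5 kg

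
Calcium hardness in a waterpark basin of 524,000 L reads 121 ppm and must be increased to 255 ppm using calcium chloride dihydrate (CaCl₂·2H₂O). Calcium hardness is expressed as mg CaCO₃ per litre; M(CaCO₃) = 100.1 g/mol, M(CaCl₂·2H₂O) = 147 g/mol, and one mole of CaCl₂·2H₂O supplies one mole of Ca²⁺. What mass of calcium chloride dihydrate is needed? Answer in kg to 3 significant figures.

Hardness to add: (255 − 121) = 134 mg/L as CaCO₃ × 524,000 L = 70,220 g as CaCO₃.
Moles of Ca²⁺ (1 mol Ca²⁺ ≡ 1 mol CaCO₃): 70,220 / 100.1 g/mol = 701.5 mol.
Mass of CaCl₂·2H₂O: 701.5 × 147 = 103,100 g.

103 kg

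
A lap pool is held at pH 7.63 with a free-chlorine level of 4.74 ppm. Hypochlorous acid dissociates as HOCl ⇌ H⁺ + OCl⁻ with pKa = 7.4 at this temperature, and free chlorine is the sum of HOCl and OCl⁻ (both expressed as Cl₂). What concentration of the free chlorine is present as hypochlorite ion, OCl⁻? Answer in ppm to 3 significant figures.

2.98 ppm

[OCl⁻]/[HOCl] = 10^(pH − pKa) = 10^(7.63 − 7.4) = 10^0.23 = 1.698.
Fraction as HOCl = 1 / (1 + 1.698) = 0.3706.
OCl⁻ = (1 − 0.3706) × 4.74 ppm = 2.983 ppm.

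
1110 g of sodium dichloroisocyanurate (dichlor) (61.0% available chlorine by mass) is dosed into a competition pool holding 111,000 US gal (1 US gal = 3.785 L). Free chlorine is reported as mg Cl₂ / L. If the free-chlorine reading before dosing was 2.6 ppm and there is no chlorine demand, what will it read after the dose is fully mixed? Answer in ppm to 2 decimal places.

4.21 ppm

Volume: 111,000 US gal × 3.785 L/gal = 420,135 L.
Available chlorine delivered: 1110 g × 0.61 = 677.1 g as Cl₂.
Concentration rise: 677.1 g / 420,135 L = 1.612 mg/L = 1.61 ppm.
Final FC: 2.6 + 1.61 = 4.21 ppm.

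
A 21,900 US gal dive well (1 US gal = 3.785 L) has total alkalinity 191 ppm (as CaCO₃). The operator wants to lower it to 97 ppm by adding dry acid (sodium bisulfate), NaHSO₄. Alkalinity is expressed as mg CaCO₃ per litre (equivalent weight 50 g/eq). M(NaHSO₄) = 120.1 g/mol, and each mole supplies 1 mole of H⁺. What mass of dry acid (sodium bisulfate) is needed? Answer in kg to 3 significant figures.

Volume: 21,900 US gal × 3.785 L/gal = 82,892 L.
Alkalinity to neutralize: (191 − 97) = 94 mg/L as CaCO₃ × 82,892 L = 7792 g as CaCO₃.
Equivalents of H⁺ required: 7792 ÷ 50 g/eq = 155.8 eq = 155.8 mol NaHSO₄.
Mass of NaHSO₄: 155.8 × 120.1 = 18,720 g.

18.7 kg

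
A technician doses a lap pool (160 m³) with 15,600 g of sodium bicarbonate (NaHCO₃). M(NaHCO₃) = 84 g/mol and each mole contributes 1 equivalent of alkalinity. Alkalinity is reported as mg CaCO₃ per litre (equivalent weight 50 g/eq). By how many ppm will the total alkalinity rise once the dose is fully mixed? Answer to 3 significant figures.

58.0 ppm

Volume: 160 m³ = 160,000 L.
Moles of NaHCO₃: 15,600 g ÷ 84 g/mol = 185.7 mol → 185.7 eq of alkalinity.
As CaCO₃: 185.7 eq × 50 g/eq = 9286 g.
Rise: 9286 g / 160,000 L × 1000 = 58.04 mg/L.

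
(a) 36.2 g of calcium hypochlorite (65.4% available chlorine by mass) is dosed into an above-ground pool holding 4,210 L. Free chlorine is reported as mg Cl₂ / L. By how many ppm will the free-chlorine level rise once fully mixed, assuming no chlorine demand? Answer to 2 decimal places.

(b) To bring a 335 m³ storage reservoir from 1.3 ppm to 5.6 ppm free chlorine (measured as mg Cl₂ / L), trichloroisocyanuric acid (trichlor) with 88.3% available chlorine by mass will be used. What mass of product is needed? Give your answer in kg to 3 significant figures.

(a) 5.62 ppm; (b) 1.63 kg

(a) Available chlorine delivered: 36.2 g × 0.654 = 23.67 g as Cl₂.
(a) Concentration rise: 23.67 g / 4,210 L = 5.623 mg/L = 5.62 ppm.

(b) Volume: 335 m³ = 335,000 L.
(b) Chlorine deficit: 5.6 − 1.3 = 4.3 ppm = 4.3 mg/L as Cl₂.
(b) Cl₂ equivalent needed: 4.3 mg/L × 335,000 L = 1,440,000 mg = 1440 g.
(b) Product at 88.3% available chlorine: 1440 / 0.883 = 1631 g.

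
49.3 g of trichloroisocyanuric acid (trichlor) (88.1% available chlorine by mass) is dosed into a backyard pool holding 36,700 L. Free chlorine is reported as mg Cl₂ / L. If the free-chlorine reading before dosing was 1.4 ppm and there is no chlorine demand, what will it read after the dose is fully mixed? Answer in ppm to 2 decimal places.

Available chlorine delivered: 49.3 g × 0.881 = 43.43 g as Cl₂.
Concentration rise: 43.43 g / 36,700 L = 1.183 mg/L = 1.18 ppm.
Final FC: 1.4 + 1.18 = 2.58 ppm.

2.58 ppm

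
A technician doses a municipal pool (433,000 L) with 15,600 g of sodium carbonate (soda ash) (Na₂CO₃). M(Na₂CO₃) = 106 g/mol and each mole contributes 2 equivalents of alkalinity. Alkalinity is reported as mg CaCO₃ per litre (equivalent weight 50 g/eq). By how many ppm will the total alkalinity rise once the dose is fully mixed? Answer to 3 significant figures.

Moles of Na₂CO₃: 15,600 g ÷ 106 g/mol = 147.2 mol → 294.3 eq of alkalinity.
As CaCO₃: 294.3 eq × 50 g/eq = 14,720 g.
Rise: 14,720 g / 433,000 L × 1000 = 33.99 mg/L.

34.0 ppm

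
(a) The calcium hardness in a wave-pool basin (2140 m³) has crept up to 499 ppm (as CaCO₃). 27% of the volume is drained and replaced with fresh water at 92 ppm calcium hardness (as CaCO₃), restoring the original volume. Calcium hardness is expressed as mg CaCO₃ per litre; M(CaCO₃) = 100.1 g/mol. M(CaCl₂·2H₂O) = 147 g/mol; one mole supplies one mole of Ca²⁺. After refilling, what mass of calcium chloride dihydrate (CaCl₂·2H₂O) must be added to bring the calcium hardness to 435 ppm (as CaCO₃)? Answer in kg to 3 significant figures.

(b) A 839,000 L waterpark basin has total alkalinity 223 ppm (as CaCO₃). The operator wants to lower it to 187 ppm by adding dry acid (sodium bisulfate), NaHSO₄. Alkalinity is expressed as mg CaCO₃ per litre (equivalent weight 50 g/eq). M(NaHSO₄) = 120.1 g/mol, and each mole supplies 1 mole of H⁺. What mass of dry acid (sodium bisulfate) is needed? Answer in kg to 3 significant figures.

(a) 144 kg; (b) 72.6 kg

(a) Volume: 2140 m³ = 2,140,000 L.
(a) After draining 27% and refilling: 499 × 0.73 + 92 × 0.27 = 389.11 ppm.
(a) Deficit to target: 435 − 389.11 = 45.89 mg/L.
(a) As CaCO₃: 45.89 mg/L × 2,140,000 L = 98,200 g; ÷ 100.1 = 981.1 mol Ca²⁺.
(a) Mass: 981.1 × 147 = 144,200 g.

(b) Alkalinity to neutralize: (223 − 187) = 36 mg/L as CaCO₃ × 839,000 L = 30,200 g as CaCO₃.
(b) Equivalents of H⁺ required: 30,200 ÷ 50 g/eq = 604.1 eq = 604.1 mol NaHSO₄.
(b) Mass of NaHSO₄: 604.1 × 120.1 = 72,550 g.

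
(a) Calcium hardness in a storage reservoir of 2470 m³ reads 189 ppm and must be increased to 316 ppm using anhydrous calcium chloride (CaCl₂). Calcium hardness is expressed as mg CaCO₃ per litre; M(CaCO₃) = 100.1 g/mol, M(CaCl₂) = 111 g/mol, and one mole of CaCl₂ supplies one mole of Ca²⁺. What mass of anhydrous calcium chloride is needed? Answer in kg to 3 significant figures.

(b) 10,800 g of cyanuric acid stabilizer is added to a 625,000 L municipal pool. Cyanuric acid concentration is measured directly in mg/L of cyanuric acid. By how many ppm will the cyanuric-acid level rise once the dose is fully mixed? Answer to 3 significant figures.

(a) Volume: 2470 m³ = 2,470,000 L.
(a) Hardness to add: (316 − 189) = 127 mg/L as CaCO₃ × 2,470,000 L = 313,700 g as CaCO₃.
(a) Moles of Ca²⁺ (1 mol Ca²⁺ ≡ 1 mol CaCO₃): 313,700 / 100.1 g/mol = 3134 mol.
(a) Mass of CaCl₂: 3134 × 111 = 347,800 g.

(b) Rise: 10,800 g / 625,000 L × 1000 = 17.28 mg/L.

(a) 348 kg; (b) 17.3 ppm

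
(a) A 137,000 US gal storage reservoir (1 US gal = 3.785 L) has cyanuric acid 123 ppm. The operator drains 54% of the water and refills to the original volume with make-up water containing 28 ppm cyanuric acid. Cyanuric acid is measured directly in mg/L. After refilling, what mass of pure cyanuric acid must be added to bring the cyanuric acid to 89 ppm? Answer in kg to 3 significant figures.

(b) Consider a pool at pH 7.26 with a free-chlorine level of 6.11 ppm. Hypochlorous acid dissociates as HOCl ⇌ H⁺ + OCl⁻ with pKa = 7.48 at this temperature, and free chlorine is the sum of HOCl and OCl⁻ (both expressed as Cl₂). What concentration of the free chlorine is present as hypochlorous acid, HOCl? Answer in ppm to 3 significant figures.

(a) 8.97 kg; (b) 3.81 ppm

(a) Volume: 137,000 US gal × 3.785 L/gal = 518,545 L.
(a) After draining 54% and refilling: 123 × 0.46 + 28 × 0.54 = 71.7 ppm.
(a) Deficit to target: 89 − 71.7 = 17.3 mg/L.
(a) Mass: 17.3 mg/L × 518,545 L = 8971 g cyanuric acid.

(b) [OCl⁻]/[HOCl] = 10^(pH − pKa) = 10^(7.26 − 7.48) = 10^-0.22 = 0.6026.
(b) Fraction as HOCl = 1 / (1 + 0.6026) = 0.624.
(b) HOCl = 0.624 × 6.11 ppm = 3.813 ppm.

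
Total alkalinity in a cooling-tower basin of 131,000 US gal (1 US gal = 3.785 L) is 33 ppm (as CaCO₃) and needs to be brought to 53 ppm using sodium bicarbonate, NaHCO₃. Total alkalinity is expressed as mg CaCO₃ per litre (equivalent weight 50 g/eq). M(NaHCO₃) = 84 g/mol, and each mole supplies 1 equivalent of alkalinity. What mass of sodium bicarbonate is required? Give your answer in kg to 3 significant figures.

16.7 kg

Volume: 131,000 US gal × 3.785 L/gal = 495,835 L.
Alkalinity to add: (53 − 33) = 20 mg/L as CaCO₃ × 495,835 L = 9917 g as CaCO₃.
Equivalents: 9917 g ÷ 50 g/eq = 198.3 eq.
NaHCO₃ supplies 1 eq per mole → 198.3 mol.
Mass: 198.3 mol × 84 g/mol = 16,660 g.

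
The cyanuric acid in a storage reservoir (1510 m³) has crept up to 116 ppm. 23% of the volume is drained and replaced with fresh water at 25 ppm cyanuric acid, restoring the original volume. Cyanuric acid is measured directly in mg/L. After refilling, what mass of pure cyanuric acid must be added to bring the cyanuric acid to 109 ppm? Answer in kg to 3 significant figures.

21.0 kg

Volume: 1510 m³ = 1,510,000 L.
After draining 23% and refilling: 116 × 0.77 + 25 × 0.23 = 95.07 ppm.
Deficit to target: 109 − 95.07 = 13.93 mg/L.
Mass: 13.93 mg/L × 1,510,000 L = 21,030 g cyanuric acid.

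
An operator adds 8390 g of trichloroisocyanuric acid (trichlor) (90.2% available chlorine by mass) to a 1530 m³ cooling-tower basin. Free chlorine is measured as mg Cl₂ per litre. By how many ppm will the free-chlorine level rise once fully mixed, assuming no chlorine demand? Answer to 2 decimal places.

Volume: 1530 m³ = 1,530,000 L.
Available chlorine delivered: 8390 g × 0.902 = 7568 g as Cl₂.
Concentration rise: 7568 g / 1,530,000 L = 4.946 mg/L = 4.95 ppm.

4.95 ppm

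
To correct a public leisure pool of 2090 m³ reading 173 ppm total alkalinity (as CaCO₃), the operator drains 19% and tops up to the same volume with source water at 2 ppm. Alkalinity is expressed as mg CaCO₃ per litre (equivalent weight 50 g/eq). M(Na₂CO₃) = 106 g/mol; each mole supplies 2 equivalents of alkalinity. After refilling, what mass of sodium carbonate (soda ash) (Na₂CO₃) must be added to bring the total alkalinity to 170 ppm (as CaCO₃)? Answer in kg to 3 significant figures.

Volume: 2090 m³ = 2,090,000 L.
After draining 19% and refilling: 173 × 0.81 + 2 × 0.19 = 140.51 ppm.
Deficit to target: 170 − 140.51 = 29.49 mg/L.
As CaCO₃: 29.49 mg/L × 2,090,000 L = 61,630 g; ÷ 50 g/eq ÷ 2 = 616.3 mol Na₂CO₃.
Mass: 616.3 × 106 = 65,330 g.

65.3 kg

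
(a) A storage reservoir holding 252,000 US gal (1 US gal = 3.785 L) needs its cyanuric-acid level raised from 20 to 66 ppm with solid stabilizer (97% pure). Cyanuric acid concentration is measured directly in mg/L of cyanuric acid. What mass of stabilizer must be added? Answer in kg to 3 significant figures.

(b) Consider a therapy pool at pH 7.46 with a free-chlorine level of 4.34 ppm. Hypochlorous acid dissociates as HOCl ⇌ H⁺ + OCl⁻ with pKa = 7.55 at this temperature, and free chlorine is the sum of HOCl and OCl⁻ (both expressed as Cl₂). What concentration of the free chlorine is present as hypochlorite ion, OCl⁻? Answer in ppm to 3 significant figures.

(a) Volume: 252,000 US gal × 3.785 L/gal = 953,820 L.
(a) CYA to add: (66 − 20) = 46 mg/L × 953,820 L = 43,880 g cyanuric acid.
(a) At 97% purity: 43,880 / 0.97 = 45,230 g product.

(b) [OCl⁻]/[HOCl] = 10^(pH − pKa) = 10^(7.46 − 7.55) = 10^-0.09 = 0.8128.
(b) Fraction as HOCl = 1 / (1 + 0.8128) = 0.5516.
(b) OCl⁻ = (1 − 0.5516) × 4.34 ppm = 1.946 ppm.

(a) 45.2 kg; (b) 1.95 ppm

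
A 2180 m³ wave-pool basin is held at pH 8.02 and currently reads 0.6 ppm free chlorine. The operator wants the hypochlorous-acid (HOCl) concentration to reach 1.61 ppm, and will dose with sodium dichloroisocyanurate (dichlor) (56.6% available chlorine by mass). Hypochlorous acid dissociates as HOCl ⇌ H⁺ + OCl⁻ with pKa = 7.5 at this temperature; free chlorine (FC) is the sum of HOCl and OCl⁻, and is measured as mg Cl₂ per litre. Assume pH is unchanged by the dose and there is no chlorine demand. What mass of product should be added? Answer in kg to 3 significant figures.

Volume: 2180 m³ = 2,180,000 L.
[OCl⁻]/[HOCl] = 10^(pH − pKa) = 10^(8.02 − 7.5) = 3.311; fraction as HOCl = 1/(1 + 3.311) = 0.2319.
Free chlorine required for 1.61 ppm HOCl: 1.61 / 0.2319 = 6.941 ppm.
FC to add: 6.941 − 0.6 = 6.341 mg/L as Cl₂.
Cl₂ equivalent: 6.341 mg/L × 2,180,000 L = 13,820 g.
Product at 56.6% available Cl: 13,820 / 0.566 = 24,420 g.

24.4 kg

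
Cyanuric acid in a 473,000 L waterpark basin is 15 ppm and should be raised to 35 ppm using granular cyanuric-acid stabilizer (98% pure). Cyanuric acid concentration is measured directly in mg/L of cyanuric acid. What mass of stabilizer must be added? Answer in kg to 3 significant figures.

9.65 kg

CYA to add: (35 − 15) = 20 mg/L × 473,000 L = 9460 g cyanuric acid.
At 98% purity: 9460 / 0.98 = 9653 g product.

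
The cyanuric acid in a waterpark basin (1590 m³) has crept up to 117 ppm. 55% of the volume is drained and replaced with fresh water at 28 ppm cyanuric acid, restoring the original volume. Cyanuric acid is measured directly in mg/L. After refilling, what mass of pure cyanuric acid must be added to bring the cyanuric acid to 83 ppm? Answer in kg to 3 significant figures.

23.8 kg

Volume: 1590 m³ = 1,590,000 L.
After draining 55% and refilling: 117 × 0.45 + 28 × 0.55 = 68.05 ppm.
Deficit to target: 83 − 68.05 = 14.95 mg/L.
Mass: 14.95 mg/L × 1,590,000 L = 23,770 g cyanuric acid.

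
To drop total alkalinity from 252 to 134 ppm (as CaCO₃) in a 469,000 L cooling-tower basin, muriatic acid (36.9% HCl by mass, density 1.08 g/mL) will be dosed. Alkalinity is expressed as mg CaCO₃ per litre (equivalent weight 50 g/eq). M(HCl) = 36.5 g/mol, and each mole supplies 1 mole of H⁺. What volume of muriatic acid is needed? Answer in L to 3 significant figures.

101 L

Alkalinity to neutralize: (252 − 134) = 118 mg/L as CaCO₃ × 469,000 L = 55,340 g as CaCO₃.
Equivalents of H⁺ required: 55,340 ÷ 50 g/eq = 1107 eq = 1107 mol HCl.
Mass of HCl: 1107 × 36.5 = 40,400 g.
Mass of 36.9% solution: 40,400 / 0.369 = 109,500 g.
Volume: 109,500 g ÷ 1.08 g/mL = 101,400 mL.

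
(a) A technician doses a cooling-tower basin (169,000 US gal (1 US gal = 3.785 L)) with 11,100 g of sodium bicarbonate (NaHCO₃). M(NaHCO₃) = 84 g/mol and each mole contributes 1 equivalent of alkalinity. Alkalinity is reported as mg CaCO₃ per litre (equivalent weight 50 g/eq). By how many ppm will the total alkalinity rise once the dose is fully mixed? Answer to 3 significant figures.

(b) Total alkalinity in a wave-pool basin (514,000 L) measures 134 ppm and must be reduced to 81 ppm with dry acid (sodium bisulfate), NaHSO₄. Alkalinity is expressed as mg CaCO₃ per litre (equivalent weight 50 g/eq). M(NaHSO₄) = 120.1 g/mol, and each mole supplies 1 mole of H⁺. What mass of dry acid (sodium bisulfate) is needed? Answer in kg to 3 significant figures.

(a) 10.3 ppm; (b) 65.4 kg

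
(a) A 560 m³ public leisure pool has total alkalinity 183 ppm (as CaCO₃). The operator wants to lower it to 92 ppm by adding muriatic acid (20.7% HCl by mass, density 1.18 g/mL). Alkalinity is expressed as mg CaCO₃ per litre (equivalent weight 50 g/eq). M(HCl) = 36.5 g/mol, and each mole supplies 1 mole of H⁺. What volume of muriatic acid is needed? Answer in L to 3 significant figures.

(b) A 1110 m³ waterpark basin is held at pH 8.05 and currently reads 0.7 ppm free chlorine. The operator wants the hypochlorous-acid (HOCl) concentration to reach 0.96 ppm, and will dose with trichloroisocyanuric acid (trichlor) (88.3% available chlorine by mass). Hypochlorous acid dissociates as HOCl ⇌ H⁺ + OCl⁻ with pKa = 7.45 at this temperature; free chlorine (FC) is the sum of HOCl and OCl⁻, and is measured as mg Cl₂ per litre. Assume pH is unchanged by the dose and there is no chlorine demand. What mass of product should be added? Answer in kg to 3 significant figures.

(a) 152 L; (b) 5.13 kg

(a) Volume: 560 m³ = 560,000 L.
(a) Alkalinity to neutralize: (183 − 92) = 91 mg/L as CaCO₃ × 560,000 L = 50,960 g as CaCO₃.
(a) Equivalents of H⁺ required: 50,960 ÷ 50 g/eq = 1019 eq = 1019 mol HCl.
(a) Mass of HCl: 1019 × 36.5 = 37,200 g.
(a) Mass of 20.7% solution: 37,200 / 0.207 = 179,700 g.
(a) Volume: 179,700 g ÷ 1.18 g/mL = 152,300 mL.

(b) Volume: 1110 m³ = 1,110,000 L.
(b) [OCl⁻]/[HOCl] = 10^(pH − pKa) = 10^(8.05 − 7.45) = 3.981; fraction as HOCl = 1/(1 + 3.981) = 0.2008.
(b) Free chlorine required for 0.96 ppm HOCl: 0.96 / 0.2008 = 4.782 ppm.
(b) FC to add: 4.782 − 0.7 = 4.082 mg/L as Cl₂.
(b) Cl₂ equivalent: 4.082 mg/L × 1,110,000 L = 4531 g.
(b) Product at 88.3% available Cl: 4531 / 0.883 = 5131 g.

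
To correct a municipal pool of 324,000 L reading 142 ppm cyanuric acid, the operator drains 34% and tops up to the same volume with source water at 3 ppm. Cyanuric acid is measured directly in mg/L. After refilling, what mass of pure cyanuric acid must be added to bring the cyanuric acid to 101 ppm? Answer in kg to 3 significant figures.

2.03 kg

After draining 34% and refilling: 142 × 0.66 + 3 × 0.34 = 94.74 ppm.
Deficit to target: 101 − 94.74 = 6.26 mg/L.
Mass: 6.26 mg/L × 324,000 L = 2028 g cyanuric acid.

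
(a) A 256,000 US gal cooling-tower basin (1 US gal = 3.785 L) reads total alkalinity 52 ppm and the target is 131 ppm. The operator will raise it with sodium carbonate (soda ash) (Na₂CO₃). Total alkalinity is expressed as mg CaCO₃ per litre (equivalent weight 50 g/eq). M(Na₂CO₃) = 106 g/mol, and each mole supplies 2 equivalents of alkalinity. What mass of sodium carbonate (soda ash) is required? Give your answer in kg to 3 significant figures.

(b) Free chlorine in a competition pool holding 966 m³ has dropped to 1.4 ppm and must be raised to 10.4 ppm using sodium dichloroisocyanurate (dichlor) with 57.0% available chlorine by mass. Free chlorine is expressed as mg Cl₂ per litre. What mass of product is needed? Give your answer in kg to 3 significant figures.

(a) 81.1 kg; (b) 15.3 kg

(a) Volume: 256,000 US gal × 3.785 L/gal = 968,960 L.
(a) Alkalinity to add: (131 − 52) = 79 mg/L as CaCO₃ × 968,960 L = 76,550 g as CaCO₃.
(a) Equivalents: 76,550 g ÷ 50 g/eq = 1531 eq.
(a) Each mole of Na₂CO₃ supplies 2 eq, so 1531 / 2 = 765.5 mol.
(a) Mass: 765.5 mol × 106 g/mol = 81,140 g.

(b) Volume: 966 m³ = 966,000 L.
(b) Chlorine deficit: 10.4 − 1.4 = 9 ppm = 9 mg/L as Cl₂.
(b) Cl₂ equivalent needed: 9 mg/L × 966,000 L = 8,694,000 mg = 8694 g.
(b) Product at 57.0% available chlorine: 8694 / 0.57 = 15,250 g.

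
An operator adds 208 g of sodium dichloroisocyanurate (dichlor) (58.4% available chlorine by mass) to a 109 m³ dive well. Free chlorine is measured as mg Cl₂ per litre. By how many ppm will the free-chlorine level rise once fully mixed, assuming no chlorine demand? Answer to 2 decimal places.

1.11 ppm

Volume: 109 m³ = 109,000 L.
Available chlorine delivered: 208 g × 0.584 = 121.5 g as Cl₂.
Concentration rise: 121.5 g / 109,000 L = 1.114 mg/L = 1.11 ppm.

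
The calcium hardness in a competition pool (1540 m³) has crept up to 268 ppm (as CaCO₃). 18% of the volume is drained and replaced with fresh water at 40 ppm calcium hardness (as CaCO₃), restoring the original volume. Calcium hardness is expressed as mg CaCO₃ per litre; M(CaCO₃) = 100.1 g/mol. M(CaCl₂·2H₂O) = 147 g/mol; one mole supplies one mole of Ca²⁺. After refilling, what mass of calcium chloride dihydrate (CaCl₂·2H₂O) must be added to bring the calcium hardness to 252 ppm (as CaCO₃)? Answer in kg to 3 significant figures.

56.6 kg

Volume: 1540 m³ = 1,540,000 L.
After draining 18% and refilling: 268 × 0.82 + 40 × 0.18 = 226.96 ppm.
Deficit to target: 252 − 226.96 = 25.04 mg/L.
As CaCO₃: 25.04 mg/L × 1,540,000 L = 38,560 g; ÷ 100.1 = 385.2 mol Ca²⁺.
Mass: 385.2 × 147 = 56,630 g.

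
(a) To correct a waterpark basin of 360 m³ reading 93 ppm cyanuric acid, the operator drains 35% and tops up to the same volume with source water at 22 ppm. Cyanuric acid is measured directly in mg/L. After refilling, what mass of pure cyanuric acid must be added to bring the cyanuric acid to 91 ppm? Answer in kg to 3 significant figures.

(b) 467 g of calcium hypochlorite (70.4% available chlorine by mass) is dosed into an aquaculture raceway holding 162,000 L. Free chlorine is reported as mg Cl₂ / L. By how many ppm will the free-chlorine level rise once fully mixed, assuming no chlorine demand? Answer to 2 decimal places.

(a) Volume: 360 m³ = 360,000 L.
(a) After draining 35% and refilling: 93 × 0.65 + 22 × 0.35 = 68.15 ppm.
(a) Deficit to target: 91 − 68.15 = 22.85 mg/L.
(a) Mass: 22.85 mg/L × 360,000 L = 8226 g cyanuric acid.

(b) Available chlorine delivered: 467 g × 0.704 = 328.8 g as Cl₂.
(b) Concentration rise: 328.8 g / 162,000 L = 2.029 mg/L = 2.03 ppm.

(a) 8.23 kg; (b) 2.03 ppm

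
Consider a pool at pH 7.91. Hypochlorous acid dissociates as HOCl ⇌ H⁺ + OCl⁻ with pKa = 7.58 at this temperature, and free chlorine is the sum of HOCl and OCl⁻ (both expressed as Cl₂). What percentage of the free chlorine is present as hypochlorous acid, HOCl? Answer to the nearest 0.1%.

[OCl⁻]/[HOCl] = 10^(pH − pKa) = 10^(7.91 − 7.58) = 10^0.33 = 2.138.
Fraction as HOCl = 1 / (1 + 2.138) = 0.3187.

31.9%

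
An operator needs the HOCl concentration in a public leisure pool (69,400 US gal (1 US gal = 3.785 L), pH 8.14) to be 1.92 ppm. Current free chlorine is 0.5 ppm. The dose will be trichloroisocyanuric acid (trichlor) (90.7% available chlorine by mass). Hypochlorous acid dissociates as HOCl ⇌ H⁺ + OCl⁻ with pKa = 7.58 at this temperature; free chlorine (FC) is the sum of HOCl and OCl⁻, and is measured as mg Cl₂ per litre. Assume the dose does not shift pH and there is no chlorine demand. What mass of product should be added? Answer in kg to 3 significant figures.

2.43 kg

Volume: 69,400 US gal × 3.785 L/gal = 262,679 L.
[OCl⁻]/[HOCl] = 10^(pH − pKa) = 10^(8.14 − 7.58) = 3.631; fraction as HOCl = 1/(1 + 3.631) = 0.2159.
Free chlorine required for 1.92 ppm HOCl: 1.92 / 0.2159 = 8.891 ppm.
FC to add: 8.891 − 0.5 = 8.391 mg/L as Cl₂.
Cl₂ equivalent: 8.391 mg/L × 262,679 L = 2204 g.
Product at 90.7% available Cl: 2204 / 0.907 = 2430 g.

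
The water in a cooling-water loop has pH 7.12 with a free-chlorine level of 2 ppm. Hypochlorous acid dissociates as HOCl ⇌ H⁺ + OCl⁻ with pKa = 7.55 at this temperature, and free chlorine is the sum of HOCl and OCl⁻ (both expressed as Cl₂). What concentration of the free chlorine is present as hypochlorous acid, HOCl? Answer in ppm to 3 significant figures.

1.46 ppm

[OCl⁻]/[HOCl] = 10^(pH − pKa) = 10^(7.12 − 7.55) = 10^-0.43 = 0.3715.
Fraction as HOCl = 1 / (1 + 0.3715) = 0.7291.
HOCl = 0.7291 × 2 ppm = 1.458 ppm.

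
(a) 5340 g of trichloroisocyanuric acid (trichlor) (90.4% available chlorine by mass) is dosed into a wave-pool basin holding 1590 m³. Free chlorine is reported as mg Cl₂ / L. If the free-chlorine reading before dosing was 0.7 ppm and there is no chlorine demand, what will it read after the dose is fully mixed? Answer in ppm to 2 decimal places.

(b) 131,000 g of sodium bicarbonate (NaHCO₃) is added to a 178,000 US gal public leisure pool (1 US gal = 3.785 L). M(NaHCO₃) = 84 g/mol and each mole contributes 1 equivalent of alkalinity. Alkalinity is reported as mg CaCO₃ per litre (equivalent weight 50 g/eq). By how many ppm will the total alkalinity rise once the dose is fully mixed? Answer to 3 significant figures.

(a) Volume: 1590 m³ = 1,590,000 L.
(a) Available chlorine delivered: 5340 g × 0.904 = 4827 g as Cl₂.
(a) Concentration rise: 4827 g / 1,590,000 L = 3.036 mg/L = 3.04 ppm.
(a) Final FC: 0.7 + 3.04 = 3.74 ppm.

(b) Volume: 178,000 US gal × 3.785 L/gal = 673,730 L.
(b) Moles of NaHCO₃: 131,000 g ÷ 84 g/mol = 1560 mol → 1560 eq of alkalinity.
(b) As CaCO₃: 1560 eq × 50 g/eq = 77,980 g.
(b) Rise: 77,980 g / 673,730 L × 1000 = 115.7 mg/L.

(a) 3.74 ppm; (b) 116 ppm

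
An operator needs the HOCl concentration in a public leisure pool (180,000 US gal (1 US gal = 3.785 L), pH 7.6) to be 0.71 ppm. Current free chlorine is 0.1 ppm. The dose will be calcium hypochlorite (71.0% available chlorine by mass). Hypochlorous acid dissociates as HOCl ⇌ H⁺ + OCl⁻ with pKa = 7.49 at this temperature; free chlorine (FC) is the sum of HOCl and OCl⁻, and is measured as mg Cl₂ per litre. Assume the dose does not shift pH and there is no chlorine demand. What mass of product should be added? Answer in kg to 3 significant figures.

Volume: 180,000 US gal × 3.785 L/gal = 681,300 L.
[OCl⁻]/[HOCl] = 10^(pH − pKa) = 10^(7.6 − 7.49) = 1.288; fraction as HOCl = 1/(1 + 1.288) = 0.437.
Free chlorine required for 0.71 ppm HOCl: 0.71 / 0.437 = 1.625 ppm.
FC to add: 1.625 − 0.1 = 1.525 mg/L as Cl₂.
Cl₂ equivalent: 1.525 mg/L × 681,300 L = 1039 g.
Product at 71.0% available Cl: 1039 / 0.71 = 1463 g.

1.46 kg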